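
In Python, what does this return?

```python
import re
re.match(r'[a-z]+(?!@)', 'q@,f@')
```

None

A negative assertion filters positions out without eating any characters.
With `match`, the pattern is implicitly anchored at the beginning.
Here position 0 doesn't satisfy it, so the call returns None.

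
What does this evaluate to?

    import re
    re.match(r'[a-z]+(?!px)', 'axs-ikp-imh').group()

'axs'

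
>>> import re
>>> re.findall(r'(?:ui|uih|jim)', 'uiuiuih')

['ui', 'ui', 'ui']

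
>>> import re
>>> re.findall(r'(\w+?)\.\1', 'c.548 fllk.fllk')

A backreference is literal: `\1` must see the identical characters the first group matched.
Scanning left to right: at [6:15] match 'fllk.fllk', group 1 = 'fllk'.
One capturing group, so `findall` returns just the captured substring from the one match — 1 in all.

['fllk']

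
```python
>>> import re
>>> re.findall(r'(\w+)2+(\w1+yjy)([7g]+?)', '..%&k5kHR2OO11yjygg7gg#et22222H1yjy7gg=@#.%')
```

[('et2222', 'H1yjy', '7')]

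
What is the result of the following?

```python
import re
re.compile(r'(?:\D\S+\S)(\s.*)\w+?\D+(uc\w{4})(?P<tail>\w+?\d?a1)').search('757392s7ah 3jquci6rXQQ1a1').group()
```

's7ah 3jquci6rXQQ1a1'

Pattern: a non-digit, then one or more of a non-whitespace character, then a non-whitespace character (non-capturing group); then whitespace, then zero or more of any character (captured); then one or more of a word character (lazy), then one or more of a non-digit; then the literal 'uc', then exactly 4 of a word character (captured); then one or more of a word character (lazy), then optionally a digit, then the literal 'a1' (captured as 'tail').
`re.search` scans for the first position where the pattern succeeds.
The match spans [6:25] → 's7ah 3jquci6rXQQ1a1'.
Captured: group 1 = ' 3', group 2 = 'uci6rX', group 3 = 'QQ1a1'.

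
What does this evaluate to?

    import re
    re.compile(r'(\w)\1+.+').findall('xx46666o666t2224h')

['x']

A backreference is literal: `\1` must see the identical characters the first group matched.
`findall` collects group 1 from the one match (1 total).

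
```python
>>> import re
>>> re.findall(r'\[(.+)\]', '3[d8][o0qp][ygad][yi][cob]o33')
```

['d8][o0qp][ygad][yi][cob']

Matches: at [1:26] match '[d8][o0qp][ygad][yi][cob]', group 1 = 'd8][o0qp][ygad][yi][cob'.
With a single group, `findall` returns only what that group captured — 1 item.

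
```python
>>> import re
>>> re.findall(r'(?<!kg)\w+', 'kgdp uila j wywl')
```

`(?!…)`/`(?<!…)` only lets a position through if the neighbouring text does NOT match; no characters are consumed.
`findall` yields the raw match text (4 of them) because the pattern has no groups.

['kgdp', 'uila', 'j', 'wywl']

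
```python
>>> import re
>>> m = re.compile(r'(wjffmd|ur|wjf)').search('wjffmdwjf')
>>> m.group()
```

'wjffmd'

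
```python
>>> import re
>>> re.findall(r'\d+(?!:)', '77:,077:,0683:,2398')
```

['7', '07', '068', '2398']

A negative assertion filters positions out without eating any characters.
Scanning left to right: at [0:1] → '7'; at [4:6] → '07'; at [9:12] → '068'; at [15:19] → '2398'.
With no groups in the pattern, `findall` gives back each whole match — 4 here.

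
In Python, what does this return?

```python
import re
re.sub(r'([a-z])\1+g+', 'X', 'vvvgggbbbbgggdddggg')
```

'XXX'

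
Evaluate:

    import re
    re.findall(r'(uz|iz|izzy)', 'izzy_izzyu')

The regex engine tests alternatives in the order written; an earlier branch that matches wins even if a later one would match more.
Matches: at [0:2] match 'iz', group 1 = 'iz'; at [5:7] match 'iz', group 1 = 'iz'.
One capturing group, so `findall` returns just the captured substring from each match — 2 in all.

['iz', 'iz']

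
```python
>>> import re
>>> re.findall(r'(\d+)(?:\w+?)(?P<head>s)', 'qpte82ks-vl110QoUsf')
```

[('82', 's'), ('110', 's')]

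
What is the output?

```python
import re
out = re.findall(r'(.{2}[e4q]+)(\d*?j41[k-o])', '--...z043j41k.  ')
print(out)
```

Pattern: exactly 2 of any character, then one or more of one of [e4q] (captured); then zero or more of a digit (lazy), then the literal 'j41', then a character in [k-o] (captured).
Walking the string: at [5:13] match 'z043j41k', groups = ('z04', '3j41k').
Multiple groups make `findall` return tuples — one 2-tuple for the one match.

[('z04', '3j41k')]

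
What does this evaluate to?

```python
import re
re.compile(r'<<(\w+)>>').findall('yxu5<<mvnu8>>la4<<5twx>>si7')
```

['mvnu8', '5twx']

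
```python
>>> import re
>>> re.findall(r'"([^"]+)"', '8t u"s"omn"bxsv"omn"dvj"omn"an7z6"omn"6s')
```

One capturing group, so `findall` returns just the captured substring from each match — 4 in all.

['s', 'bxsv', 'dvj', 'an7z6']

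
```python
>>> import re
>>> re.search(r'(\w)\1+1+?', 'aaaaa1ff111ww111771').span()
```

(0, 6)

A backreference is literal: `\1` must see the identical characters the first group matched.
Unlike `match`, `search` isn't anchored — it looks for the pattern anywhere in the string.
The match spans [0:6] → 'aaaaa1'.
Captured: group 1 = 'a'.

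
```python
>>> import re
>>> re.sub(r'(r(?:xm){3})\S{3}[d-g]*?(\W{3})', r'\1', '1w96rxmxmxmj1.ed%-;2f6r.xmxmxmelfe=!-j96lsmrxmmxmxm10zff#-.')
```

Pattern: the literal 'r', then the literal 'xm' repeated 3 times (captured); then exactly 3 of a non-whitespace character, then zero or more of a character in [d-g] (lazy); then exactly 3 of a non-word character (captured).
`\1` in the replacement pulls in group 1's text for each match.

'1w96rxmxmxm2f6r.xmxmxmelfe=!-j96lsmrxmmxmxm10zff#-.'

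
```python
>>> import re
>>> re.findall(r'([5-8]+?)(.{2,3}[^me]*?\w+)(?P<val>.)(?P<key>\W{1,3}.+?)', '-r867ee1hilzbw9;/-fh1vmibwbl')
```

Pattern: one or more of a character in [5-8] (lazy) (captured); then 2 to 3 of any character, then zero or more of any character except [me] (lazy), then one or more of a word character (captured); then any character (captured as 'val'); then 1 to 3 of a non-word character, then one or more of any character (lazy) (captured as 'key').
Lazy quantifiers expand one character at a time until the remainder of the pattern can match.
Walking the string: at [2:19] match '867ee1hilzbw9;/-f', groups = ('8', '67ee1hilzbw9', ';', '/-f').
Multiple groups make `findall` return tuples — one 4-tuple for the one match.

[('8', '67ee1hilzbw9', ';', '/-f')]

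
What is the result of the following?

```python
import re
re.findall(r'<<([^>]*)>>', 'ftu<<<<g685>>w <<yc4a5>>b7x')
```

Matches: at [3:13] match '<<<<g685>>', group 1 = '<<g685'; at [15:24] match '<<yc4a5>>', group 1 = 'yc4a5'.
One capturing group, so `findall` returns just the captured substring from each match — 2 in all.

['<<g685', 'yc4a5']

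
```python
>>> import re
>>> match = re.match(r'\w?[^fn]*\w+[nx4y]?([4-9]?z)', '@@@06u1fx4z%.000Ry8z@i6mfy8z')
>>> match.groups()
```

Pattern: optionally a word character, then zero or more of any character except [fn]; then one or more of a word character, then optionally one of [nx4y]; then optionally a character in [4-9], then a literal 'z' (captured).
`re.match` only tries the pattern at the start of the string.
The match spans [0:11] → '@@@06u1fx4z'.
Captured: group 1 = 'z'.

('z',)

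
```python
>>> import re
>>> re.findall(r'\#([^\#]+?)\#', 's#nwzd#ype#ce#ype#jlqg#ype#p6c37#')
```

Matches: at [1:7] match '#nwzd#', group 1 = 'nwzd'; at [10:14] match '#ce#', group 1 = 'ce'; at [17:23] match '#jlqg#', group 1 = 'jlqg'; at [26:33] match '#p6c37#', group 1 = 'p6c37'.
With a single group, `findall` returns only what that group captured — 4 items.

['nwzd', 'ce', 'jlqg', 'p6c37']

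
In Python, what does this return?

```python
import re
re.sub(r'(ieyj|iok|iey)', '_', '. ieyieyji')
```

Branches in `(...|...)` are attempted left-to-right; the first branch that allows the whole pattern to succeed is taken.
Matches: at [2:5] → 'iey'; at [5:9] → 'ieyj'.
`sub` substitutes '_' at each match site.

'. __i'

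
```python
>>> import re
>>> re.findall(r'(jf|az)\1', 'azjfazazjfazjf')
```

The backreference `\1` re-matches whatever the first group consumed, character for character.
Walking the string: at [4:8] match 'azaz', group 1 = 'az'.
One capturing group, so `findall` returns just the captured substring from the one match — 1 in all.

['az']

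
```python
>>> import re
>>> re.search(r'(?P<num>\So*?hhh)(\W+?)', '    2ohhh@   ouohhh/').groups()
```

This matches a non-whitespace character, then zero or more of the literal 'o' (lazy), then the literal 'hhh' (captured as 'num'); then one or more of a non-word character (lazy) (captured).
Because the quantifier is non-greedy, it stops expanding at the earliest point where the rest of the pattern can succeed.
`search` walks the string left to right and returns the first match it finds.
The match spans [4:10] → '2ohhh@'.
Captured: group 1 = '2ohhh', group 2 = '@'.

('2ohhh', '@')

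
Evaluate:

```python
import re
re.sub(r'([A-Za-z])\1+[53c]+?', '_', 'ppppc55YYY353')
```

'_55_53'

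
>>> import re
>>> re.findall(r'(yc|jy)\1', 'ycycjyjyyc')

After group 1 captures some text, `\1` only succeeds where that same text appears again.
Scanning left to right: at [0:4] match 'ycyc', group 1 = 'yc'; at [4:8] match 'jyjy', group 1 = 'jy'.
Because there's exactly one group, `findall` drops the full match and keeps group 1 from each hit.

['yc', 'jy']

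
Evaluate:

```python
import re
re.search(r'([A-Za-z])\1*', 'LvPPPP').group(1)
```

The backreference `\1` re-matches whatever the first group consumed, character for character.
`re.search` scans for the first position where the pattern succeeds.
The match spans [0:1] → 'L'.
Captured: group 1 = 'L'.

'L'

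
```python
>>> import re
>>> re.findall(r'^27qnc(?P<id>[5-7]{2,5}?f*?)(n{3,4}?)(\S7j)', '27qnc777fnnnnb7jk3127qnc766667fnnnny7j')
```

The pattern matches anchored at the start of the string; then the literal '27', then the literal 'qnc'; then 2 to 5 of a character in [5-7] (lazy), then zero or more of a literal 'f' (lazy) (captured as 'id'); then 3 to 4 of a literal 'n' (lazy) (captured); then a non-whitespace character, then the literal '7j' (captured).
Matches: at [0:16] match '27qnc777fnnnnb7j', groups = ('777f', 'nnnn', 'b7j').
Multiple groups make `findall` return tuples — one 3-tuple for the one match.

[('777f', 'nnnn', 'b7j')]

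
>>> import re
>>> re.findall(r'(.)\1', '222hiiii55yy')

['2', 'i', 'i', '5', 'y']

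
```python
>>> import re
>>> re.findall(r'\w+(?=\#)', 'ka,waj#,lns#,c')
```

['waj', 'lns']

The positive lookaround only admits positions where the adjacent text matches; those characters stay outside the span.
Scanning left to right: at [3:6] → 'waj'; at [8:11] → 'lns'.
Since nothing is captured, `findall` lists the 2 matched substrings directly.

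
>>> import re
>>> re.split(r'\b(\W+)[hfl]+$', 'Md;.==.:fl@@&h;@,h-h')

The pattern matches a word boundary (`\b`, zero-width); then one or more of a non-word character (captured); then one or more of one of [hfl]; then anchored at the end.
With a capturing group present, the delimiter's captured portion is kept in the result list.

['Md;.==.:fl@@&h;@,h', '-', '']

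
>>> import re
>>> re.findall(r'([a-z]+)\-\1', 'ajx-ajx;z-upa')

`\1` has to match the exact text group 1 already captured.
Because there's exactly one group, `findall` drops the full match and keeps group 1 from the one hit.

['ajx']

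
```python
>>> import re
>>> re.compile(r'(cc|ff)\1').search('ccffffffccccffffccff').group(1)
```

'ff'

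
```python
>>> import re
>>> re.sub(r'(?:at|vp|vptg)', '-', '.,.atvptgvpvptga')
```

'.,.--tg--tga'

`|` is ordered: at each position the engine commits to the first alternative that works.
`sub` substitutes '-' at each match site.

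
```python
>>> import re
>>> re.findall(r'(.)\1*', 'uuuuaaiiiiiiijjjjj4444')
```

['u', 'a', 'i', 'j', '4']

`\1` is not a pattern — it's the concrete string captured by group 1, re-applied verbatim.
Matches: at [0:4] match 'uuuu', group 1 = 'u'; at [4:6] match 'aa', group 1 = 'a'; at [6:13] match 'iiiiiii', group 1 = 'i'; at [13:18] match 'jjjjj', group 1 = 'j'; at [18:22] match '4444', group 1 = '4'.
`findall` collects group 1 from each match (5 total).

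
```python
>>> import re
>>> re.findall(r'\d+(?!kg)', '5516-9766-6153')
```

['5516', '9766', '6153']

Because the assertion is negative and zero-width, positions next to the forbidden text are skipped.
Scanning left to right: at [0:4] → '5516'; at [5:9] → '9766'; at [10:14] → '6153'.
Since nothing is captured, `findall` lists the 3 matched substrings directly.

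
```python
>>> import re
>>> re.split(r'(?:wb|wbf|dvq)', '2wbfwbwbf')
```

Alternation isn't longest-match — the leftmost alternative that fits at this position is chosen.
Each match becomes a cut point; 4 segments remain.

['2', 'f', '', 'f']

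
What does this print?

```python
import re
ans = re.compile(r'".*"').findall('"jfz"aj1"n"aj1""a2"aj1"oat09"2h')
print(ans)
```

['"jfz"aj1"n"aj1""a2"aj1"oat09"']

No capturing groups, so `findall` returns the 1 full match string.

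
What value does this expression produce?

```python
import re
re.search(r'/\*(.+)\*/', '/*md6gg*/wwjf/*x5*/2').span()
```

(0, 19)

The match spans [0:19] → '/*md6gg*/wwjf/*x5*/'.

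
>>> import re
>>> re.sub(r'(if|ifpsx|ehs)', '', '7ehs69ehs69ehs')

Matches: at [1:4] → 'ehs'; at [6:9] → 'ehs'; at [11:14] → 'ehs'.
Every occurrence is swapped for ''.

'76969'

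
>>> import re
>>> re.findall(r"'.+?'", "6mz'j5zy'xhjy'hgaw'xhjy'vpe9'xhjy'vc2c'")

["'j5zy'", "'hgaw'", "'vpe9'", "'vc2c'"]

With no groups in the pattern, `findall` gives back each whole match — 4 here.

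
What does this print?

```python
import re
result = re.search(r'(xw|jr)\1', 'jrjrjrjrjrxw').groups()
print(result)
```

('jr',)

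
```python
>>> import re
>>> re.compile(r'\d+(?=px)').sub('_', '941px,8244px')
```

The `(?=…)`/`(?<=…)` assertion just peeks at neighbouring text; it doesn't advance the match position.
`sub` substitutes '_' at each match site.

'_px,_px'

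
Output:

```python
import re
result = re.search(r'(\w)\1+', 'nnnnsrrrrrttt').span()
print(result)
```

(0, 4)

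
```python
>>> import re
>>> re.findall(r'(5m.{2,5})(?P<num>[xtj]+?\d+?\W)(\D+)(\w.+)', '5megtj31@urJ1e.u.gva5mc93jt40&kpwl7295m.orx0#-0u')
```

[('5megt', 'j31@', 'urJ', '1e.u.gva5mc93jt40&kpwl7295m.orx0#-0u')]

With 4 capturing groups, `findall` returns a 4-tuple per match.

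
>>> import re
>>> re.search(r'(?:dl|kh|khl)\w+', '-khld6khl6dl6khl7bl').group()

`re.search` tries every starting position until one works.
The match spans [1:19] → 'khld6khl6dl6khl7bl'.

'khld6khl6dl6khl7bl'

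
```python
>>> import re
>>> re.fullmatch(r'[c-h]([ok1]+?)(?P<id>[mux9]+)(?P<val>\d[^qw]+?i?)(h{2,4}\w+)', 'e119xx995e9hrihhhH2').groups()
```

('11', '9xx99', '5e9hri', 'hhhH2')

The match spans [0:19] → 'e119xx995e9hrihhhH2'.
Captured: group 1 = '11', group 2 = '9xx99', group 3 = '5e9hri', group 4 = 'hhhH2'.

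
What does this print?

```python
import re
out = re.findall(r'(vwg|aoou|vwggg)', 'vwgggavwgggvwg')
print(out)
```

The regex engine tests alternatives in the order written; an earlier branch that matches wins even if a later one would match more.
Scanning left to right: at [0:3] match 'vwg', group 1 = 'vwg'; at [6:9] match 'vwg', group 1 = 'vwg'; at [11:14] match 'vwg', group 1 = 'vwg'.
Because there's exactly one group, `findall` drops the full match and keeps group 1 from each hit.

['vwg', 'vwg', 'vwg']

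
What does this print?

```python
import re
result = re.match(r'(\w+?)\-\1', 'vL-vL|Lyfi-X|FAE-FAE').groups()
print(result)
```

('vL',)

The match spans [0:5] → 'vL-vL'.
Captured: group 1 = 'vL'.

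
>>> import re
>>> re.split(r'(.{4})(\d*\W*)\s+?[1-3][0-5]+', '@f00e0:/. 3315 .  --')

['@', 'f00e', '0:/.', ' .  --']

Because the pattern has a capturing group, `split` also inserts each captured text between the pieces.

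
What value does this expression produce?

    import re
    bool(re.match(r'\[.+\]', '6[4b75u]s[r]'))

False

`re.match` only tries the pattern at the start of the string.
Here the string doesn't start with a match, so the call returns None, and `bool(None)` is False.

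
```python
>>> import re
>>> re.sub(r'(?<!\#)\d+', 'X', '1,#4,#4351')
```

'X,#4,#4X'

The negative lookaround is zero-width — it rules out positions where the adjacent text would match, without consuming anything.
Each match is replaced by 'X'.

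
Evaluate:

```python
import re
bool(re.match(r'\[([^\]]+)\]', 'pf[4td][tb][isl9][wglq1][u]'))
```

False

`re.match` only tries the pattern at the start of the string.
Here the string doesn't start with a match, so the call returns None, and `bool(None)` is False.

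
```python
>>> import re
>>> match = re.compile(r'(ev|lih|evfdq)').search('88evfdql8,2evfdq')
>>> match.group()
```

'ev'

The regex engine tests alternatives in the order written; an earlier branch that matches wins even if a later one would match more.
`search` walks the string left to right and returns the first match it finds.
The match spans [2:4] → 'ev'.
Captured: group 1 = 'ev'.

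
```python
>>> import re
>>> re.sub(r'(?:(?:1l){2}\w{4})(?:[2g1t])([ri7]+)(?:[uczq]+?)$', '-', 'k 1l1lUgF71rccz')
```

The pattern matches the literal '1l' repeated 2 times, then exactly 4 of a word character (non-capturing group); then one of [2g1t] (non-capturing group); then one or more of one of [ri7] (captured); then one or more of one of [uczq] (lazy) (non-capturing group); then anchored at the end.
Matches: at [2:15] → '1l1lUgF71rccz'.
Each match is replaced by '-'.

'k -'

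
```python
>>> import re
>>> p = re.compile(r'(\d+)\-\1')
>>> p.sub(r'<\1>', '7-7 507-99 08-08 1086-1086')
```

'<7> 507-99 <08> <1086>'

After group 1 captures some text, `\1` only succeeds where that same text appears again.
Matches: at [0:3] → '7-7'; at [11:16] → '08-08'; at [17:26] → '1086-1086'.
`\1` in the replacement pulls in group 1's text for each match.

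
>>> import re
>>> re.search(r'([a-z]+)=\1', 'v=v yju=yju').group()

`\1` is not a pattern — it's the concrete string captured by group 1, re-applied verbatim.
`search` walks the string left to right and returns the first match it finds.
The match spans [0:3] → 'v=v'.
Captured: group 1 = 'v'.

'v=v'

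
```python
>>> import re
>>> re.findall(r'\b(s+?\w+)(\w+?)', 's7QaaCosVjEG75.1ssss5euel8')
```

[('s7QaaCosVjEG7', '5')]

Pattern: a word boundary (`\b`, zero-width); then one or more of a literal 's' (lazy), then one or more of a word character (captured); then one or more of a word character (lazy) (captured).
Scanning left to right: at [0:14] match 's7QaaCosVjEG75', groups = ('s7QaaCosVjEG7', '5').
With 2 capturing groups, `findall` returns a 2-tuple per match.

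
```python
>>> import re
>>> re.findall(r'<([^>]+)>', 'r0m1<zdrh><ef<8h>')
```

`findall` collects group 1 from each match (2 total).

['zdrh', 'ef<8h']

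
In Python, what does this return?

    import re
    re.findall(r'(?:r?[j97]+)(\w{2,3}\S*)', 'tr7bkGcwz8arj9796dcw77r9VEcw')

['bkGcwz8arj9796dcw77r9VEcw']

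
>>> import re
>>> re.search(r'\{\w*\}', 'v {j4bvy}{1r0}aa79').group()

`search` walks the string left to right and returns the first match it finds.
The match spans [2:9] → '{j4bvy}'.

'{j4bvy}'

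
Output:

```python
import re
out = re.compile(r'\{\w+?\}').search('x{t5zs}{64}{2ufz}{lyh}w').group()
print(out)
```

{t5zs}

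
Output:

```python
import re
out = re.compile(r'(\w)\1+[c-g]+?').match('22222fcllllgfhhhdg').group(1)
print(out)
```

2

The match spans [0:6] → '22222f'.
Captured: group 1 = '2'.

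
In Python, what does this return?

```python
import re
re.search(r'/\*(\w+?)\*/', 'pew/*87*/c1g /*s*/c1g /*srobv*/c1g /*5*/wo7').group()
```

'/*87*/'

`re.search` scans for the first position where the pattern succeeds.
The match spans [3:9] → '/*87*/'.
Captured: group 1 = '87'.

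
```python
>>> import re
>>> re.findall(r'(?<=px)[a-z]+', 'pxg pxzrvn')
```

['g', 'zrvn']

The `(?=…)`/`(?<=…)` assertion just peeks at neighbouring text; it doesn't advance the match position.
Walking the string: at [2:3] → 'g'; at [6:10] → 'zrvn'.
`findall` yields the raw match text (2 of them) because the pattern has no groups.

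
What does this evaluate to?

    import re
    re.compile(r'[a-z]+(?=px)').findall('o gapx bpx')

['ga', 'b']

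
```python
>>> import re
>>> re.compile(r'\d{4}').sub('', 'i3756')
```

'i'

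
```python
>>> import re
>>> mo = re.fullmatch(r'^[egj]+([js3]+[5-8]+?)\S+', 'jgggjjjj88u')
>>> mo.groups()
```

Pattern: anchored at the start of the string; then one or more of one of [egj]; then one or more of one of [js3], then one or more of a character in [5-8] (lazy) (captured); then one or more of a non-whitespace character.
Lazy quantifiers expand one character at a time until the remainder of the pattern can match.
`fullmatch` succeeds only if the pattern covers the string from start to end.
The match spans [0:11] → 'jgggjjjj88u'.
Captured: group 1 = 'j8'.

('j8',)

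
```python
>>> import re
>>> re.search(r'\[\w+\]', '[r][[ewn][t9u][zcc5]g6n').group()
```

The match spans [0:3] → '[r]'.

'[r]'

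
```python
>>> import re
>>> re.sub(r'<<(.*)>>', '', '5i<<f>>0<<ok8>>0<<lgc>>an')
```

Matches: at [2:23] → '<<f>>0<<ok8>>0<<lgc>>'.
Each match is replaced by ''.

'5ian'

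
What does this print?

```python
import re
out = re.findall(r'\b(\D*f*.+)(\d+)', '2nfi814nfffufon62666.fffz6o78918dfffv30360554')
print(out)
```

[('2nfi814nfffufon62666.fffz6o78918dfffv3036055', '4')]

2 groups means the one result is a tuple of 2 captured strings — 1 here.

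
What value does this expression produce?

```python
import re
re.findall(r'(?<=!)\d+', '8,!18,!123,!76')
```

['18', '123', '76']

The `(?=…)`/`(?<=…)` assertion just peeks at neighbouring text; it doesn't advance the match position.
Walking the string: at [3:5] → '18'; at [7:10] → '123'; at [12:14] → '76'.
No capturing groups, so `findall` returns the 3 full match strings.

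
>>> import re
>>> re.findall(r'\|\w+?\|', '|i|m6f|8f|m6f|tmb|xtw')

['|i|', '|8f|', '|tmb|']

Since nothing is captured, `findall` lists the 3 matched substrings directly.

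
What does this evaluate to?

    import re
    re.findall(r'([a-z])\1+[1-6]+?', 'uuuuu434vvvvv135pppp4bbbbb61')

A backreference is literal: `\1` must see the identical characters the first group matched.
`findall` collects group 1 from each match (4 total).

['u', 'v', 'p', 'b']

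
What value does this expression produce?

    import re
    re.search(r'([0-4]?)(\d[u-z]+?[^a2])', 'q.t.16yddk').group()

This matches optionally a character in [0-4] (captured); then a digit, then one or more of a character in [u-z] (lazy), then any character except [a2] (captured).
Unlike `match`, `search` isn't anchored — it looks for the pattern anywhere in the string.
The match spans [4:8] → '16yd'.
Captured: group 1 = '1', group 2 = '6yd'.

'16yd'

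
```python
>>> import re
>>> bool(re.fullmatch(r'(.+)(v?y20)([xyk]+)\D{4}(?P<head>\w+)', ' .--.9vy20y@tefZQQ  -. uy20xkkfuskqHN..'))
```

Pattern: one or more of any character (captured); then optionally the literal 'v', then the literal 'y20' (captured); then one or more of one of [xyk] (captured); then exactly 4 of a non-digit; then one or more of a word character (captured as 'head').
`re.fullmatch` is like wrapping the pattern in `^…$` (in single-line mode).
Here the string isn't matched end-to-end, so the call returns None, and `bool(None)` is False.

False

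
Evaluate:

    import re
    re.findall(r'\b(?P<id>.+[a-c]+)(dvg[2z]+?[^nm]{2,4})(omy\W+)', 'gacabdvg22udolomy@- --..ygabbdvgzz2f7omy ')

[('gacabdvg22udolomy@- --..ygabb', 'dvgzz2f7', 'omy ')]

Pattern: a word boundary (`\b`, zero-width); then one or more of any character, then one or more of a character in [a-c] (captured as 'id'); then the literal 'dvg', then one or more of one of [2z] (lazy), then 2 to 4 of any character except [nm] (captured); then the literal 'omy', then one or more of a non-word character (captured).
Matches: at [0:41] match 'gacabdvg22udolomy@- --..ygabbdvgzz2f7omy ', groups = ('gacabdvg22udolomy@- --..ygabb', 'dvgzz2f7', 'omy ').
With 3 capturing groups, `findall` returns a 3-tuple per match.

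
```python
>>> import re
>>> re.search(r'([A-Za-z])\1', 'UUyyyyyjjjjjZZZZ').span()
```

(0, 2)

A backreference is literal: `\1` must see the identical characters the first group matched.
`search` walks the string left to right and returns the first match it finds.
The match spans [0:2] → 'UU'.
Captured: group 1 = 'U'.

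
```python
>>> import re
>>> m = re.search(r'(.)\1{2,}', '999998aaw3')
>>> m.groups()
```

The match spans [0:5] → '99999'.
Captured: group 1 = '9'.

('9',)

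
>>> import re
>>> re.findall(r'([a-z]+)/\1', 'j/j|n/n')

After group 1 captures some text, `\1` only succeeds where that same text appears again.
Matches: at [0:3] match 'j/j', group 1 = 'j'; at [4:7] match 'n/n', group 1 = 'n'.
Because there's exactly one group, `findall` drops the full match and keeps group 1 from each hit.

['j', 'n']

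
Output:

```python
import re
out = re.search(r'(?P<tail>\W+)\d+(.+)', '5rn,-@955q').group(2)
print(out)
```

Pattern: one or more of a non-word character (captured as 'tail'); then one or more of a digit; then one or more of any character (captured).
Unlike `match`, `search` isn't anchored — it looks for the pattern anywhere in the string.
The match spans [3:10] → ',-@955q'.
Captured: group 1 = ',-@', group 2 = 'q'.

q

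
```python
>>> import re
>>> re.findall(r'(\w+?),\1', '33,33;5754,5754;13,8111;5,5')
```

The backreference `\1` re-matches whatever the first group consumed, character for character.
Scanning left to right: at [0:5] match '33,33', group 1 = '33'; at [6:15] match '5754,5754', group 1 = '5754'; at [24:27] match '5,5', group 1 = '5'.
With a single group, `findall` returns only what that group captured — 3 items.

['33', '5754', '5']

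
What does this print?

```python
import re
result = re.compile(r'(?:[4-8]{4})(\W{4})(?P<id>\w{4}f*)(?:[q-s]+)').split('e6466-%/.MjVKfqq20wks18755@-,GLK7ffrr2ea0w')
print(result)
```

Because the pattern has a capturing group, `split` also inserts each captured text between the pieces.

['e', '-%/.', 'MjVKf', '20wks18755@-,GLK7ffrr2ea0w']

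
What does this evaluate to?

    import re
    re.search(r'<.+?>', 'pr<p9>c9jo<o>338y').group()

A `+?`/`*?`/`{m,n}?` starts at its minimum and grows only as far as needed for what follows to match.
The match spans [2:6] → '<p9>'.

'<p9>'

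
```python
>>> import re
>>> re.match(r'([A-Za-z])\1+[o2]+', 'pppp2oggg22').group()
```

'pppp2o'

The backreference `\1` re-matches whatever the first group consumed, character for character.
`match` is anchored at position 0; if the pattern doesn't fit there, it returns None.
The match spans [0:6] → 'pppp2o'.
Captured: group 1 = 'p'.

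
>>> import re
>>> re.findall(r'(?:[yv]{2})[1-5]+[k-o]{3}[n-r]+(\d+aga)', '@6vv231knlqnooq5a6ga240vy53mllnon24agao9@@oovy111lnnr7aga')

Pattern: exactly 2 of one of [yv] (non-capturing group); then one or more of a character in [1-5], then exactly 3 of a character in [k-o], then one or more of a character in [n-r]; then one or more of a digit, then the literal 'aga' (captured).
One capturing group, so `findall` returns just the captured substring from each match — 2 in all.

['24aga', '7aga']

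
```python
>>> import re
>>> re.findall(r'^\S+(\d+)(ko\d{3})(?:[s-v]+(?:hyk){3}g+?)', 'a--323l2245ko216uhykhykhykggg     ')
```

Pattern: anchored at the start of the string; then one or more of a non-whitespace character; then one or more of a digit (captured); then the literal 'ko', then exactly 3 of a digit (captured); then one or more of a character in [s-v], then the literal 'hyk' repeated 3 times, then one or more of the literal 'g' (lazy) (non-capturing group).
Walking the string: at [0:27] match 'a--323l2245ko216uhykhykhykg', groups = ('5', 'ko216').
2 groups means the one result is a tuple of 2 captured strings — 1 here.

[('5', 'ko216')]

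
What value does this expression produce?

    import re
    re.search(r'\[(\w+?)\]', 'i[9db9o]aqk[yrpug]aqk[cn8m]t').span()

(1, 8)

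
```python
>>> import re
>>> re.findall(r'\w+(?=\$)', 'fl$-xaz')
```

['fl']

Lookahead/lookbehind check context without consuming it, so the matched span excludes the asserted characters.
`findall` yields the raw match text (1 of them) because the pattern has no groups.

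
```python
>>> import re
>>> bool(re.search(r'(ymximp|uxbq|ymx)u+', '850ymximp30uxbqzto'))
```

False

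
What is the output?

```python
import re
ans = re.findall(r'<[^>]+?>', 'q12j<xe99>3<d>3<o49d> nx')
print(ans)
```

['<xe99>', '<d>', '<o49d>']

Walking the string: at [4:10] → '<xe99>'; at [11:14] → '<d>'; at [15:21] → '<o49d>'.
`findall` yields the raw match text (3 of them) because the pattern has no groups.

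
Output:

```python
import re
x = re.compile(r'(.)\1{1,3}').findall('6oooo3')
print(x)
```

A backreference is literal: `\1` must see the identical characters the first group matched.
Because there's exactly one group, `findall` drops the full match and keeps group 1 from the one hit.

['o']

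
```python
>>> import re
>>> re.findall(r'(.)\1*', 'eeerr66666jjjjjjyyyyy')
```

['e', 'r', '6', 'j', 'y']

`\1` is not a pattern — it's the concrete string captured by group 1, re-applied verbatim.
With a single group, `findall` returns only what that group captured — 5 items.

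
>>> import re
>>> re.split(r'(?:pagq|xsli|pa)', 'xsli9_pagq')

Alternation tries branches left to right and keeps the first one that lets the overall match succeed at that position.
Matches to split on: at [0:4] → 'xsli'; at [6:10] → 'pagq'.
`split` removes every match and returns the 3 fragments in between.

['', '9_', '']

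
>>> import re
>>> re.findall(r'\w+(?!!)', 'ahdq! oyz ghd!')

['ahd', 'oyz', 'gh']

`(?!…)`/`(?<!…)` only lets a position through if the neighbouring text does NOT match; no characters are consumed.
Scanning left to right: at [0:3] → 'ahd'; at [6:9] → 'oyz'; at [10:12] → 'gh'.
Since nothing is captured, `findall` lists the 3 matched substrings directly.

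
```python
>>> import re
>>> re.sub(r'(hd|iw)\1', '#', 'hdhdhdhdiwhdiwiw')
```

'##iwhd#'

The backreference `\1` re-matches whatever the first group consumed, character for character.
Matches: at [0:4] → 'hdhd'; at [4:8] → 'hdhd'; at [12:16] → 'iwiw'.
Each match is replaced by '#'.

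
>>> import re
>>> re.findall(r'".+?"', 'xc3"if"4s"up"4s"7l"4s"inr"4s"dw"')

['"if"', '"up"', '"7l"', '"inr"', '"dw"']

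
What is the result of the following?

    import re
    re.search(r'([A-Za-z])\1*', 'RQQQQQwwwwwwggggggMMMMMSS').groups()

`\1` is not a pattern — it's the concrete string captured by group 1, re-applied verbatim.
`search` walks the string left to right and returns the first match it finds.
The match spans [0:1] → 'R'.
Captured: group 1 = 'R'.

('R',)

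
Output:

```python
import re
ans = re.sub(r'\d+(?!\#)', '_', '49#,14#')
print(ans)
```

`(?!…)`/`(?<!…)` only lets a position through if the neighbouring text does NOT match; no characters are consumed.
Each match is replaced by '_'.

_9#,_4#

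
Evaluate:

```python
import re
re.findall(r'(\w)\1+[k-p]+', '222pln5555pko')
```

`\1` has to match the exact text group 1 already captured.
Because there's exactly one group, `findall` drops the full match and keeps group 1 from each hit.

['2', '5']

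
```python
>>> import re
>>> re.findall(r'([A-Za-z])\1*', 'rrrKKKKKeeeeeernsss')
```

After group 1 captures some text, `\1` only succeeds where that same text appears again.
Walking the string: at [0:3] match 'rrr', group 1 = 'r'; at [3:8] match 'KKKKK', group 1 = 'K'; at [8:14] match 'eeeeee', group 1 = 'e'; at [14:15] match 'r', group 1 = 'r'; at [15:16] match 'n', group 1 = 'n'; ….
One capturing group, so `findall` returns just the captured substring from each match — 6 in all.

['r', 'K', 'e', 'r', 'n', 's']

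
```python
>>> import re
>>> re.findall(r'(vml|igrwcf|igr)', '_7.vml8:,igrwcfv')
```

['vml', 'igrwcf']

The regex engine tests alternatives in the order written; an earlier branch that matches wins even if a later one would match more.
Scanning left to right: at [3:6] match 'vml', group 1 = 'vml'; at [9:15] match 'igrwcf', group 1 = 'igrwcf'.
One capturing group, so `findall` returns just the captured substring from each match — 2 in all.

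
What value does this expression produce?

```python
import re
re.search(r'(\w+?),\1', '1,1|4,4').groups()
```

('1',)

The match spans [0:3] → '1,1'.
Captured: group 1 = '1'.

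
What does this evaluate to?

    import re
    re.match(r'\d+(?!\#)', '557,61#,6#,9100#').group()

'557'

`re.match` only tries the pattern at the start of the string.
The match spans [0:3] → '557'.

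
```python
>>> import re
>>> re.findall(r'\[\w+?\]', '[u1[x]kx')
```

Scanning left to right: at [3:6] → '[x]'.
With no groups in the pattern, `findall` gives back each whole match — 1 here.

['[x]']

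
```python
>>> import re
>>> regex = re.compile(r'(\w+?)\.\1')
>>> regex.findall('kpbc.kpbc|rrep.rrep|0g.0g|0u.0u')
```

`\1` is not a pattern — it's the concrete string captured by group 1, re-applied verbatim.
Walking the string: at [0:9] match 'kpbc.kpbc', group 1 = 'kpbc'; at [10:19] match 'rrep.rrep', group 1 = 'rrep'; at [20:25] match '0g.0g', group 1 = '0g'; at [26:31] match '0u.0u', group 1 = '0u'.
Because there's exactly one group, `findall` drops the full match and keeps group 1 from each hit.

['kpbc', 'rrep', '0g', '0u']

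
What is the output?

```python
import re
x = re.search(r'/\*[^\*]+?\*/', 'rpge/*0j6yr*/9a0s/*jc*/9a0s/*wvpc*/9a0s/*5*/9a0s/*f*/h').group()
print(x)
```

/*0j6yr*/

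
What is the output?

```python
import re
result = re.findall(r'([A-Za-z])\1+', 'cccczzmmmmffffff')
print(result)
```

The backreference `\1` re-matches whatever the first group consumed, character for character.
Because there's exactly one group, `findall` drops the full match and keeps group 1 from each hit.

['c', 'z', 'm', 'f']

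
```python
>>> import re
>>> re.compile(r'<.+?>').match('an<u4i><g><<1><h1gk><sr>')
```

None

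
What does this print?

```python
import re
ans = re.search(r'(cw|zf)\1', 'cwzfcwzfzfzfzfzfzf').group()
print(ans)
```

zfzf

After group 1 captures some text, `\1` only succeeds where that same text appears again.
The match spans [6:10] → 'zfzf'.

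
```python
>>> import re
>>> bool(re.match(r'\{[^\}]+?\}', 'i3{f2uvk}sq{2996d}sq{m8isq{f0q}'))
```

False

`re.match` won't scan ahead — the pattern has to work from the very first character.
Here position 0 doesn't satisfy it, so the call returns None, and `bool(None)` is False.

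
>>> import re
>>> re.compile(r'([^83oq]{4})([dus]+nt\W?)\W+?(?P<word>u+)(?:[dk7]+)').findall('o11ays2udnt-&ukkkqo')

Pattern: exactly 4 of any character except [83oq] (captured); then one or more of one of [dus], then the literal 'nt', then optionally a non-word character (captured); then one or more of a non-word character (lazy); then one or more of a literal 'u' (captured as 'word'); then one or more of one of [dk7] (non-capturing group).
Walking the string: at [3:17] match 'ays2udnt-&ukkk', groups = ('ays2', 'udnt-', 'u').
Multiple groups make `findall` return tuples — one 3-tuple for the one match.

[('ays2', 'udnt-', 'u')]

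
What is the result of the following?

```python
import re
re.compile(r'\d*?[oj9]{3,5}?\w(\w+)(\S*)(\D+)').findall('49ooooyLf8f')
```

[('oyLf8', '', 'f')]

With the lazy modifier that quantifier settles for the fewest repetitions that let the rest of the pattern succeed (the atoms after it are unaffected and can still be greedy).
`findall` packs the 3 group values into a tuple for every match.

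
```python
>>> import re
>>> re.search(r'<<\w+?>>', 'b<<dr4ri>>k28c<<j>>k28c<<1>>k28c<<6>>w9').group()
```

'<<dr4ri>>'

`re.search` scans for the first position where the pattern succeeds.
The match spans [1:10] → '<<dr4ri>>'.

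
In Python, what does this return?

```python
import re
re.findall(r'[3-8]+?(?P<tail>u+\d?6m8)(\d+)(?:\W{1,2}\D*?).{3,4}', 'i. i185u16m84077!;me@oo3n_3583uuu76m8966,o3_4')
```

[('u16m8', '4077'), ('uuu76m8', '966')]

The pattern matches one or more of a character in [3-8] (lazy); then one or more of the literal 'u', then optionally a digit, then the literal '6m8' (captured as 'tail'); then one or more of a digit (captured); then 1 to 2 of a non-word character, then zero or more of a non-digit (lazy) (non-capturing group); then 3 to 4 of any character.
Scanning left to right: at [5:22] match '85u16m84077!;me@o', groups = ('u16m8', '4077'); at [26:45] match '3583uuu76m8966,o3_4', groups = ('uuu76m8', '966').
2 groups means each result is a tuple of 2 captured strings — 2 here.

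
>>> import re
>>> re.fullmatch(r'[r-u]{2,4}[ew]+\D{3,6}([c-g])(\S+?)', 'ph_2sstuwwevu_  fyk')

None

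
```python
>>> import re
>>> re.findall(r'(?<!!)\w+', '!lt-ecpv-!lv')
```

`(?!…)`/`(?<!…)` only lets a position through if the neighbouring text does NOT match; no characters are consumed.
Scanning left to right: at [2:3] → 't'; at [4:8] → 'ecpv'; at [11:12] → 'v'.
With no groups in the pattern, `findall` gives back each whole match — 3 here.

['t', 'ecpv', 'v']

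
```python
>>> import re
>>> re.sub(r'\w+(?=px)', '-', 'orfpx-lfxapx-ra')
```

'-px--px-ra'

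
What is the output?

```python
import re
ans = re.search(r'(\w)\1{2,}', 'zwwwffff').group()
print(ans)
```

www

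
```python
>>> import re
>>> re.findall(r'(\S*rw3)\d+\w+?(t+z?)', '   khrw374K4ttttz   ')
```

This matches zero or more of a non-whitespace character, then the literal 'rw3' (captured); then one or more of a digit, then one or more of a word character (lazy); then one or more of the literal 't', then optionally a literal 'z' (captured).
With the lazy modifier that quantifier settles for the fewest repetitions that let the rest of the pattern succeed (the atoms after it are unaffected and can still be greedy).
Matches: at [3:17] match 'khrw374K4ttttz', groups = ('khrw3', 'ttttz').
2 groups means the one result is a tuple of 2 captured strings — 1 here.

[('khrw3', 'ttttz')]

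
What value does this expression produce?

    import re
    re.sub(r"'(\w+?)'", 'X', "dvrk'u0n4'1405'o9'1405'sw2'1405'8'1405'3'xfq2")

Matches: at [4:10] → "'u0n4'"; at [14:18] → "'o9'"; at [22:27] → "'sw2'"; at [31:34] → "'8'"; at [38:41] → "'3'".
`sub` substitutes 'X' at each match site.

'dvrkX1405X1405X1405X1405Xxfq2'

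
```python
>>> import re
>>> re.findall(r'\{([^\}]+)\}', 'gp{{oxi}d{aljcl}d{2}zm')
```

['{oxi', 'aljcl', '2']

Matches: at [2:8] match '{{oxi}', group 1 = '{oxi'; at [9:16] match '{aljcl}', group 1 = 'aljcl'; at [17:20] match '{2}', group 1 = '2'.
Because there's exactly one group, `findall` drops the full match and keeps group 1 from each hit.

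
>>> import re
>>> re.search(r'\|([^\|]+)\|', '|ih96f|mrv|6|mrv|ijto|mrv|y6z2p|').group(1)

The match spans [0:7] → '|ih96f|'.
Captured: group 1 = 'ih96f'.

'ih96f'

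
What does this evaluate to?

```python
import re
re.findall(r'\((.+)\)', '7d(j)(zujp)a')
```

['j)(zujp']

Scanning left to right: at [2:11] match '(j)(zujp)', group 1 = 'j)(zujp'.
`findall` collects group 1 from the one match (1 total).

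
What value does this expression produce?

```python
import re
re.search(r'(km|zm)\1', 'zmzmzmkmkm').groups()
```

('zm',)

`\1` has to match the exact text group 1 already captured.
`search` walks the string left to right and returns the first match it finds.
The match spans [0:4] → 'zmzm'.
Captured: group 1 = 'zm'.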